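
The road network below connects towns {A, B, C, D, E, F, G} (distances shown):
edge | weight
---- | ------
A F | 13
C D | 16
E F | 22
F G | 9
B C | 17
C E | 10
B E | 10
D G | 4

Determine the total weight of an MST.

62

Prim's algorithm from F:
Step 1: cheapest edge leaving the tree is F G (9); add G.
Step 2: cheapest edge leaving the tree is D G (4); add D.
Step 3: cheapest edge leaving the tree is A F (13); add A.
Step 4: cheapest edge leaving the tree is C D (16); add C.
Step 5: cheapest edge leaving the tree is C E (10); add E.
Step 6: cheapest edge leaving the tree is B E (10); add B.
MST edges: F G, D G, A F, C D, C E, B E; total weight 9+4+13+16+10+10 = 62.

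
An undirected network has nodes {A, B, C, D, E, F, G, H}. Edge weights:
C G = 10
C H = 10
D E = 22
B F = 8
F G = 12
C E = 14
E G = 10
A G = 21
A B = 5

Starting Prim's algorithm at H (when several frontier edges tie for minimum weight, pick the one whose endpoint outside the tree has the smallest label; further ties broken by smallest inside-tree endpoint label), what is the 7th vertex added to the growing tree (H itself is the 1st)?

A

Prim, starting at H.
Step 1: frontier [C H 10] → take C H (10); add C.
Step 2: frontier [C G 10, C E 14] → take C G (10); add G.
Step 3: frontier [C E 14, E G 10, F G 12, A G 21] → take E G (10); add E.
Step 4: frontier [D E 22, F G 12, A G 21] → take F G (12); add F.
Step 5: frontier [D E 22, B F 8, A G 21] → take B F (8); add B.
Step 6: frontier [A B 5, D E 22, A G 21] → take A B (5); add A.
Step 7: frontier [D E 22] → take D E (22); add D.
Vertex order: H, C, G, E, F, B, A, D. The 7th vertex is A.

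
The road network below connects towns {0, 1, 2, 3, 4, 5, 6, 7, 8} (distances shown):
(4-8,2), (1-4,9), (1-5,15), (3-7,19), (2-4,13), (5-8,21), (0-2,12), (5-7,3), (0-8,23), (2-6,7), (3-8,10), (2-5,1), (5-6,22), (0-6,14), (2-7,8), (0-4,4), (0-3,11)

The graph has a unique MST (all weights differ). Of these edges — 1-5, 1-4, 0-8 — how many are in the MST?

1

Sort edges by weight, then run Kruskal:
2-5 (1): add — endpoints in different components.
4-8 (2): add — endpoints in different components.
5-7 (3): add — endpoints in different components.
0-4 (4): add — endpoints in different components.
2-6 (7): add — endpoints in different components.
2-7 (8): skip — 2 and 7 already connected.
1-4 (9): add — endpoints in different components.
3-8 (10): add — endpoints in different components.
0-3 (11): skip — 0 and 3 already connected.
0-2 (12): add — endpoints in different components.
MST edge set: {2-5, 4-8, 5-7, 0-4, 2-6, 1-4, 3-8, 0-2}.
Of the listed edges, {1-4} are in the MST → 1.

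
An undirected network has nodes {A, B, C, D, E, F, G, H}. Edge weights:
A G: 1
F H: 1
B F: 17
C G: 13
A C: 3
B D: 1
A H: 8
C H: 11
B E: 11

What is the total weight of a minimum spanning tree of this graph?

42

Kruskal: consider edges lightest-first.
A G (1): add — endpoints in different components.
B D (1): add — endpoints in different components.
F H (1): add — endpoints in different components.
A C (3): add — endpoints in different components.
A H (8): add — endpoints in different components.
B E (11): add — endpoints in different components.
C H (11): skip — C and H already connected.
C G (13): skip — C and G already connected.
B F (17): add — endpoints in different components.
MST edges: A G, B D, F H, A C, A H, B E, B F; total weight 1+1+1+3+8+11+17 = 42.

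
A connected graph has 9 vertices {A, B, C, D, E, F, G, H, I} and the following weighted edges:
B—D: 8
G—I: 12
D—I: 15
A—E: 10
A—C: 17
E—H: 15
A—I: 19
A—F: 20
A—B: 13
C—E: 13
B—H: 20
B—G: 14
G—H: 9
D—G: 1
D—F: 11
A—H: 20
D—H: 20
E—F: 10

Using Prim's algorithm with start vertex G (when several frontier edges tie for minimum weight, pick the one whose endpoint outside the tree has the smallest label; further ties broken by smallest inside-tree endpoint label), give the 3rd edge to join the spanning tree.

Prim, starting at G.
Step 1: cheapest edge leaving the tree is D—G (1); add D.
Step 2: cheapest edge leaving the tree is B—D (8); add B.
Step 3: cheapest edge leaving the tree is G—H (9); add H.
Step 4: cheapest edge leaving the tree is D—F (11); add F.
Step 5: cheapest edge leaving the tree is E—F (10); add E.
Step 6: cheapest edge leaving the tree is A—E (10); add A.
Step 7: cheapest edge leaving the tree is G—I (12); add I.
Step 8: cheapest edge leaving the tree is C—E (13); add C.
The 3rd edge added is G—H.

G-H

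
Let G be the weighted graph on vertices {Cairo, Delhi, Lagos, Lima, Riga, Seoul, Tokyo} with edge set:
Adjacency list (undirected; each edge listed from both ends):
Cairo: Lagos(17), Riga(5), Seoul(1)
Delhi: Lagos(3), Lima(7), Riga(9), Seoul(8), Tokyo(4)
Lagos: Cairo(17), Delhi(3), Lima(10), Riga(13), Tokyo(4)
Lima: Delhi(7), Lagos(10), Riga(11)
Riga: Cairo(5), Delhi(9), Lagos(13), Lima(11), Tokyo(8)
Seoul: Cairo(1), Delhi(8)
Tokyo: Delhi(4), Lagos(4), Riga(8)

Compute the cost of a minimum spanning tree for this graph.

Kruskal: consider edges lightest-first.
Cairo Seoul (1): add — endpoints in different components.
Delhi Lagos (3): add — endpoints in different components.
Delhi Tokyo (4): add — endpoints in different components.
Lagos Tokyo (4): skip — Tokyo and Lagos already connected.
Cairo Riga (5): add — endpoints in different components.
Delhi Lima (7): add — endpoints in different components.
Delhi Seoul (8): add — endpoints in different components.
MST edges: Cairo Seoul, Delhi Lagos, Delhi Tokyo, Cairo Riga, Delhi Lima, Delhi Seoul; total weight 1+3+4+5+7+8 = 28.

28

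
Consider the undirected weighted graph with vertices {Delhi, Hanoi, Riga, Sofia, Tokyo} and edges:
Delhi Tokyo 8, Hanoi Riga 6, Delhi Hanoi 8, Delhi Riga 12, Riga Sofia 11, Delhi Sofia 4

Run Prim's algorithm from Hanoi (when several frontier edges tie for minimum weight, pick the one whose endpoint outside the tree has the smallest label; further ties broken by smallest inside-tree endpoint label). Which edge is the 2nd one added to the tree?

Delhi-Hanoi

Grow the tree from Hanoi using Prim:
Step 1: frontier [Hanoi Riga 6, Delhi Hanoi 8] → take Hanoi Riga (6); add Riga.
Step 2: frontier [Delhi Hanoi 8, Riga Sofia 11, Delhi Riga 12] → take Delhi Hanoi (8); add Delhi.
Step 3: frontier [Delhi Sofia 4, Delhi Tokyo 8, Riga Sofia 11] → take Delhi Sofia (4); add Sofia.
Step 4: frontier [Delhi Tokyo 8] → take Delhi Tokyo (8); add Tokyo.
The 2nd edge added is Delhi Hanoi.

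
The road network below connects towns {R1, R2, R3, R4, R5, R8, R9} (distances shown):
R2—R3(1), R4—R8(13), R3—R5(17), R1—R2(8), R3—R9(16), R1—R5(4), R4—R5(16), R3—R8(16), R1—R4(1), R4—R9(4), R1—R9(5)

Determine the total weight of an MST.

Prim, starting at R5.
Step 1: frontier [R1—R5 4, R4—R5 16, R3—R5 17] → take R1—R5 (4); add R1.
Step 2: frontier [R1—R4 1, R1—R9 5, R1—R2 8, R4—R5 16, R3—R5 17] → take R1—R4 (1); add R4.
Step 3: frontier [R1—R9 5, R1—R2 8, R4—R9 4, R4—R8 13, R3—R5 17] → take R4—R9 (4); add R9.
Step 4: frontier [R1—R2 8, R4—R8 13, R3—R5 17, R3—R9 16] → take R1—R2 (8); add R2.
Step 5: frontier [R2—R3 1, R4—R8 13, R3—R5 17, R3—R9 16] → take R2—R3 (1); add R3.
Step 6: frontier [R3—R8 16, R4—R8 13] → take R4—R8 (13); add R8.
MST edges: R1—R5, R1—R4, R4—R9, R1—R2, R2—R3, R4—R8; total weight 4+1+4+8+1+13 = 31.

31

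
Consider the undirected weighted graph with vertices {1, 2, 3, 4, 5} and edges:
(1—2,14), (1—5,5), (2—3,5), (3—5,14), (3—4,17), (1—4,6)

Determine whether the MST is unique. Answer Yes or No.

Kruskal's algorithm — process edges by increasing weight (ties by edge label):
1—5 (5): add — endpoints in different components.
2—3 (5): add — endpoints in different components.
1—4 (6): add — endpoints in different components.
1—2 (14): add — endpoints in different components.
Non-tree edge 3—5 has weight 14, equal to the heaviest edge on its tree cycle — swapping gives another MST of the same weight. Not unique.

No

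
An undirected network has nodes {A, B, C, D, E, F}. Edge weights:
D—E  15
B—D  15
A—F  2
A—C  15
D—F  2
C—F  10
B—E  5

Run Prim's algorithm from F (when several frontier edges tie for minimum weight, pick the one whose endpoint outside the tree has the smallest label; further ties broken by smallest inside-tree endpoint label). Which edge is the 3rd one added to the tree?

C-F

Grow the tree from F using Prim:
Step 1: cheapest edge leaving the tree is A—F (2); add A.
Step 2: cheapest edge leaving the tree is D—F (2); add D.
Step 3: cheapest edge leaving the tree is C—F (10); add C.
Step 4: cheapest edge leaving the tree is B—D (15); add B.
Step 5: cheapest edge leaving the tree is B—E (5); add E.
The 3rd edge added is C—F.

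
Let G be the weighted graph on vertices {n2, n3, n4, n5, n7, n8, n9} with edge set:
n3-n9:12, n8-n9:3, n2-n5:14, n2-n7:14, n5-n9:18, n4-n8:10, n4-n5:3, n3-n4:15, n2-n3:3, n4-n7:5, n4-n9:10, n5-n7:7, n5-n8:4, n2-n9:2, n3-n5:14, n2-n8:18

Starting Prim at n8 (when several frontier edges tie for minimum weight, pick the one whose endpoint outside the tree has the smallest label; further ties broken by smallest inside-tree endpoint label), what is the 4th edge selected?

n5-n8

Prim's algorithm from n8:
Step 1: cheapest edge leaving the tree is n8-n9 (3); add n9.
Step 2: cheapest edge leaving the tree is n2-n9 (2); add n2.
Step 3: cheapest edge leaving the tree is n2-n3 (3); add n3.
Step 4: cheapest edge leaving the tree is n5-n8 (4); add n5.
Step 5: cheapest edge leaving the tree is n4-n5 (3); add n4.
Step 6: cheapest edge leaving the tree is n4-n7 (5); add n7.
The 4th edge added is n5-n8.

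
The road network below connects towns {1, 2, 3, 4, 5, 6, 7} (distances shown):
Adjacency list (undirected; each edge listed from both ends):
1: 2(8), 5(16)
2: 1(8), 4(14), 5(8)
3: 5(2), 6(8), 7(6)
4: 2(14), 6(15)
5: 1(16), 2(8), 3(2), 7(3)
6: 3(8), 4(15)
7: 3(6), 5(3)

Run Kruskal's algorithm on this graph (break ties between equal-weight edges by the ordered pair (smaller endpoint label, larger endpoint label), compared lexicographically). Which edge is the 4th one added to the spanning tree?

Kruskal: consider edges lightest-first.
3 5 (2): add. Components now {1} {2} {3,5} {4} {6} {7}
5 7 (3): add. Components now {1} {2} {3,5,7} {4} {6}
3 7 (6): skip — 3 and 7 already connected.
1 2 (8): add. Components now {1,2} {3,5,7} {4} {6}
2 5 (8): add. Components now {1,2,3,5,7} {4} {6}
3 6 (8): add. Components now {1,2,3,5,6,7} {4}
2 4 (14): add. Components now {1,2,3,4,5,6,7}
The 4th edge added is 2 5.

2-5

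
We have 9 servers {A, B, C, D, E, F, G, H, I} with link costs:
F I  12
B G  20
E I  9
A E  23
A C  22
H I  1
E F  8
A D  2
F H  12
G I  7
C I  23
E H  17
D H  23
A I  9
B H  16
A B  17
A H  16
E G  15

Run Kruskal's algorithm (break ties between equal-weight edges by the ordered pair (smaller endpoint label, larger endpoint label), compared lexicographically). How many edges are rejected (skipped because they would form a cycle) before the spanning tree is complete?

7

Kruskal's algorithm — process edges by increasing weight (ties by edge label):
H I (1): add — endpoints in different components.
A D (2): add — endpoints in different components.
G I (7): add — endpoints in different components.
E F (8): add — endpoints in different components.
A I (9): add — endpoints in different components.
E I (9): add — endpoints in different components.
F H (12): skip — F and H already connected.
F I (12): skip — F and I already connected.
E G (15): skip — E and G already connected.
A H (16): skip — A and H already connected.
B H (16): add — endpoints in different components.
A B (17): skip — A and B already connected.
E H (17): skip — E and H already connected.
B G (20): skip — B and G already connected.
A C (22): add — endpoints in different components.
Edges rejected before the tree was complete: 7.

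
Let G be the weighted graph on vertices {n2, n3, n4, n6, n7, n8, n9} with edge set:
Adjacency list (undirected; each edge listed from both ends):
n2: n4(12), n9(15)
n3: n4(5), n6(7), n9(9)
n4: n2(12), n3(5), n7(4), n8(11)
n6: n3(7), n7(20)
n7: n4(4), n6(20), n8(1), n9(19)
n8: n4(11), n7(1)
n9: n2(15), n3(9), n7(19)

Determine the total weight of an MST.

38

Kruskal's algorithm — process edges by increasing weight (ties by edge label):
n7-n8 (1): add. Components now {n3} {n7,n8} {n4} {n9} {n2} {n6}
n4-n7 (4): add. Components now {n3} {n4,n7,n8} {n9} {n2} {n6}
n3-n4 (5): add. Components now {n3,n4,n7,n8} {n9} {n2} {n6}
n3-n6 (7): add. Components now {n3,n4,n6,n7,n8} {n9} {n2}
n3-n9 (9): add. Components now {n3,n4,n6,n7,n8,n9} {n2}
n4-n8 (11): skip — n8 and n4 already connected.
n2-n4 (12): add. Components now {n2,n3,n4,n6,n7,n8,n9}
MST edges: n7-n8, n4-n7, n3-n4, n3-n6, n3-n9, n2-n4; total weight 1+4+5+7+9+12 = 38.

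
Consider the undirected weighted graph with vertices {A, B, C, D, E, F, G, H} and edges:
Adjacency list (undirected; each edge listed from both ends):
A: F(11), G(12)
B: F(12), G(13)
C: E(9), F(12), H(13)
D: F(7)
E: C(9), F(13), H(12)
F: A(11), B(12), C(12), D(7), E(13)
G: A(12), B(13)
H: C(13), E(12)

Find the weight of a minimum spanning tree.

75

Kruskal's algorithm — process edges by increasing weight (ties by edge label):
D–F (7): add — endpoints in different components.
C–E (9): add — endpoints in different components.
A–F (11): add — endpoints in different components.
A–G (12): add — endpoints in different components.
B–F (12): add — endpoints in different components.
C–F (12): add — endpoints in different components.
E–H (12): add — endpoints in different components.
MST edges: D–F, C–E, A–F, A–G, B–F, C–F, E–H; total weight 7+9+11+12+12+12+12 = 75.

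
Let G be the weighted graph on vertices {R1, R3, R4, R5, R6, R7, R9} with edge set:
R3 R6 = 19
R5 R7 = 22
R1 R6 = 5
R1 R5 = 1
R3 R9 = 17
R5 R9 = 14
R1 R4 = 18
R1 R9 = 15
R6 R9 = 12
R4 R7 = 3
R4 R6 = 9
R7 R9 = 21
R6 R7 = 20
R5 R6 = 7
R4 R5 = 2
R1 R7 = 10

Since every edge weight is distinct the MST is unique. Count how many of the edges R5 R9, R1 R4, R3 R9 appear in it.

Sort edges by weight, then run Kruskal:
R1 R5 (1): add. Components now {R6} {R9} {R7} {R1,R5} {R4} {R3}
R4 R5 (2): add. Components now {R6} {R9} {R7} {R1,R4,R5} {R3}
R4 R7 (3): add. Components now {R6} {R9} {R1,R4,R5,R7} {R3}
R1 R6 (5): add. Components now {R1,R4,R5,R6,R7} {R9} {R3}
R5 R6 (7): skip — R6 and R5 already connected.
R4 R6 (9): skip — R6 and R4 already connected.
R1 R7 (10): skip — R7 and R1 already connected.
R6 R9 (12): add. Components now {R1,R4,R5,R6,R7,R9} {R3}
R5 R9 (14): skip — R9 and R5 already connected.
R1 R9 (15): skip — R9 and R1 already connected.
R3 R9 (17): add. Components now {R1,R3,R4,R5,R6,R7,R9}
MST edge set: {R1 R5, R4 R5, R4 R7, R1 R6, R6 R9, R3 R9}.
Of the listed edges, {R3 R9} are in the MST → 1.

1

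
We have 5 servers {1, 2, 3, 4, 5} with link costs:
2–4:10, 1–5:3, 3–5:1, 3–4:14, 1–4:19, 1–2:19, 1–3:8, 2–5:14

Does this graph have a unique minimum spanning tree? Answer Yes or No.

Kruskal: consider edges lightest-first.
3–5 (1): add — endpoints in different components.
1–5 (3): add — endpoints in different components.
1–3 (8): skip — 1 and 3 already connected.
2–4 (10): add — endpoints in different components.
2–5 (14): add — endpoints in different components.
Non-tree edge 3–4 has weight 14, equal to the heaviest edge on its tree cycle — swapping gives another MST of the same weight. Not unique.

No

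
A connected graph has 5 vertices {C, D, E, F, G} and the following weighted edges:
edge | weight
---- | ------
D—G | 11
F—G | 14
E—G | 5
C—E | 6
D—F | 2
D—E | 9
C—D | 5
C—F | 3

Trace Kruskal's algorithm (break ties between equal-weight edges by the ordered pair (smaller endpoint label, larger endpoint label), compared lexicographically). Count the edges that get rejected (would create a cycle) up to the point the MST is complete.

1

Sort edges by weight, then run Kruskal:
D—F (2): add. Components now {C} {D,F} {E} {G}
C—F (3): add. Components now {C,D,F} {E} {G}
C—D (5): skip — C and D already connected.
E—G (5): add. Components now {C,D,F} {E,G}
C—E (6): add. Components now {C,D,E,F,G}
Edges rejected before the tree was complete: 1.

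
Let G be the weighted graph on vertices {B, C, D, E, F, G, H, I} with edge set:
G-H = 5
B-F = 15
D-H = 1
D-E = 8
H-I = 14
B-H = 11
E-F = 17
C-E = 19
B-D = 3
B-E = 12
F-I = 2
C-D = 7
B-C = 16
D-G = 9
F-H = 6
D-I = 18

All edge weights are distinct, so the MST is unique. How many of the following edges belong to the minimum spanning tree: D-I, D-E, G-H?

2

Kruskal's algorithm — process edges by increasing weight (ties by edge label):
D-H (1): add — endpoints in different components.
F-I (2): add — endpoints in different components.
B-D (3): add — endpoints in different components.
G-H (5): add — endpoints in different components.
F-H (6): add — endpoints in different components.
C-D (7): add — endpoints in different components.
D-E (8): add — endpoints in different components.
MST edge set: {D-H, F-I, B-D, G-H, F-H, C-D, D-E}.
Of the listed edges, {D-E, G-H} are in the MST → 2.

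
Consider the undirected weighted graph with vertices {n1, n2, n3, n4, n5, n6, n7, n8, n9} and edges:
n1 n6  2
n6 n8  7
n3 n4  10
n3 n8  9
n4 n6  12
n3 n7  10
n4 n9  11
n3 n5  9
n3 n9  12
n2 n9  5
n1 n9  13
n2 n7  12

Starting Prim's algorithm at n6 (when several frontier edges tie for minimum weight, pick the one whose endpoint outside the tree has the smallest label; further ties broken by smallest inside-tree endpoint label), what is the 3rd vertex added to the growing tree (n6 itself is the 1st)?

n8

Prim's algorithm from n6:
Step 1: frontier [n1 n6 2, n6 n8 7, n4 n6 12] → take n1 n6 (2); add n1.
Step 2: frontier [n1 n9 13, n6 n8 7, n4 n6 12] → take n6 n8 (7); add n8.
Step 3: frontier [n1 n9 13, n4 n6 12, n3 n8 9] → take n3 n8 (9); add n3.
Step 4: frontier [n1 n9 13, n3 n5 9, n3 n4 10, n3 n7 10, n3 n9 12, n4 n6 12] → take n3 n5 (9); add n5.
Step 5: frontier [n1 n9 13, n3 n4 10, n3 n7 10, n3 n9 12, n4 n6 12] → take n3 n4 (10); add n4.
Step 6: frontier [n1 n9 13, n3 n7 10, n3 n9 12, n4 n9 11] → take n3 n7 (10); add n7.
Step 7: frontier [n1 n9 13, n3 n9 12, n4 n9 11, n2 n7 12] → take n4 n9 (11); add n9.
Step 8: frontier [n2 n7 12, n2 n9 5] → take n2 n9 (5); add n2.
Vertex order: n6, n1, n8, n3, n5, n4, n7, n9, n2. The 3rd vertex is n8.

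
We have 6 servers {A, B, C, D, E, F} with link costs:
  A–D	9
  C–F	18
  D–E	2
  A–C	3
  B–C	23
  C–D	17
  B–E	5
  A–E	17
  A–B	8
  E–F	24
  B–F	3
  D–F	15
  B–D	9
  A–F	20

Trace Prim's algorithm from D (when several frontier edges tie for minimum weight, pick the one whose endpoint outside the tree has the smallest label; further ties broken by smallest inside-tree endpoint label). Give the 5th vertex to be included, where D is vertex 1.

A

Grow the tree from D using Prim:
Step 1: cheapest edge leaving the tree is D–E (2); add E.
Step 2: cheapest edge leaving the tree is B–E (5); add B.
Step 3: cheapest edge leaving the tree is B–F (3); add F.
Step 4: cheapest edge leaving the tree is A–B (8); add A.
Step 5: cheapest edge leaving the tree is A–C (3); add C.
Vertex order: D, E, B, F, A, C. The 5th vertex is A.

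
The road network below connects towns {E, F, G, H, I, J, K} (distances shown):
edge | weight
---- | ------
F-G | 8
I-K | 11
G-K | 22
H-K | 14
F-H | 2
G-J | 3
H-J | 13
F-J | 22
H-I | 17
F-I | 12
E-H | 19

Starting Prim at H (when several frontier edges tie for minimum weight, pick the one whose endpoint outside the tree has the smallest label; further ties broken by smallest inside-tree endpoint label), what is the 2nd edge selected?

Grow the tree from H using Prim:
Step 1: cheapest edge leaving the tree is F-H (2); add F.
Step 2: cheapest edge leaving the tree is F-G (8); add G.
Step 3: cheapest edge leaving the tree is G-J (3); add J.
Step 4: cheapest edge leaving the tree is F-I (12); add I.
Step 5: cheapest edge leaving the tree is I-K (11); add K.
Step 6: cheapest edge leaving the tree is E-H (19); add E.
The 2nd edge added is F-G.

F-G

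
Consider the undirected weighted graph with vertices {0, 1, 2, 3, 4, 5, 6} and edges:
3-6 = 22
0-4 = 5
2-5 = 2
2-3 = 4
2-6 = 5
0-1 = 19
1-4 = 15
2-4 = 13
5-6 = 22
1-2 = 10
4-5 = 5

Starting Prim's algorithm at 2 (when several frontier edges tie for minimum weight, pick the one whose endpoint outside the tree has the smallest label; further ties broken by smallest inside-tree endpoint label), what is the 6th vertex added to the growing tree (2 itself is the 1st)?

6

Prim, starting at 2.
Step 1: frontier [2-5 2, 2-3 4, 2-6 5, 1-2 10, 2-4 13] → take 2-5 (2); add 5.
Step 2: frontier [2-3 4, 2-6 5, 1-2 10, 2-4 13, 4-5 5, 5-6 22] → take 2-3 (4); add 3.
Step 3: frontier [2-6 5, 1-2 10, 2-4 13, 3-6 22, 4-5 5, 5-6 22] → take 4-5 (5); add 4.
Step 4: frontier [2-6 5, 1-2 10, 3-6 22, 0-4 5, 1-4 15, 5-6 22] → take 0-4 (5); add 0.
Step 5: frontier [0-1 19, 2-6 5, 1-2 10, 3-6 22, 1-4 15, 5-6 22] → take 2-6 (5); add 6.
Step 6: frontier [0-1 19, 1-2 10, 1-4 15] → take 1-2 (10); add 1.
Vertex order: 2, 5, 3, 4, 0, 6, 1. The 6th vertex is 6.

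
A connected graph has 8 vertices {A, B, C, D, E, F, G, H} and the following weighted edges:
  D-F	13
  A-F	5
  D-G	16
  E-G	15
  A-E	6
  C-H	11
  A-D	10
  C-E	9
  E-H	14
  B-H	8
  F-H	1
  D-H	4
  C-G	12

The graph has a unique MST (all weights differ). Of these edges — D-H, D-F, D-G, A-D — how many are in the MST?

1

Kruskal: consider edges lightest-first.
F-H (1): add — endpoints in different components.
D-H (4): add — endpoints in different components.
A-F (5): add — endpoints in different components.
A-E (6): add — endpoints in different components.
B-H (8): add — endpoints in different components.
C-E (9): add — endpoints in different components.
A-D (10): skip — A and D already connected.
C-H (11): skip — C and H already connected.
C-G (12): add — endpoints in different components.
MST edge set: {F-H, D-H, A-F, A-E, B-H, C-E, C-G}.
Of the listed edges, {D-H} are in the MST → 1.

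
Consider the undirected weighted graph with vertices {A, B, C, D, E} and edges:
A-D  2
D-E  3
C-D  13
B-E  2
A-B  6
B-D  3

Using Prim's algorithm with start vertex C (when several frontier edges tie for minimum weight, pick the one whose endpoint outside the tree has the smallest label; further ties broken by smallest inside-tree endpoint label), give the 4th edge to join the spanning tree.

Prim's algorithm from C:
Step 1: cheapest edge leaving the tree is C-D (13); add D.
Step 2: cheapest edge leaving the tree is A-D (2); add A.
Step 3: cheapest edge leaving the tree is B-D (3); add B.
Step 4: cheapest edge leaving the tree is B-E (2); add E.
The 4th edge added is B-E.

B-E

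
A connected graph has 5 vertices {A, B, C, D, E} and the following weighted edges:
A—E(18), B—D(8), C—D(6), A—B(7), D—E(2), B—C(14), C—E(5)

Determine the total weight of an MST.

Kruskal's algorithm — process edges by increasing weight (ties by edge label):
D—E (2): add — endpoints in different components.
C—E (5): add — endpoints in different components.
C—D (6): skip — C and D already connected.
A—B (7): add — endpoints in different components.
B—D (8): add — endpoints in different components.
MST edges: D—E, C—E, A—B, B—D; total weight 2+5+7+8 = 22.

22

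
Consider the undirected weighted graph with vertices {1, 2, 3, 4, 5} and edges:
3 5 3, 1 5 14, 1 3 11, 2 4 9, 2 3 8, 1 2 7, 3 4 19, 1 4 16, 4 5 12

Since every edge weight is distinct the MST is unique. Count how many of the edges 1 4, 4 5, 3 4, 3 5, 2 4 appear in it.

2

Kruskal: consider edges lightest-first.
3 5 (3): add — endpoints in different components.
1 2 (7): add — endpoints in different components.
2 3 (8): add — endpoints in different components.
2 4 (9): add — endpoints in different components.
MST edge set: {3 5, 1 2, 2 3, 2 4}.
Of the listed edges, {3 5, 2 4} are in the MST → 2.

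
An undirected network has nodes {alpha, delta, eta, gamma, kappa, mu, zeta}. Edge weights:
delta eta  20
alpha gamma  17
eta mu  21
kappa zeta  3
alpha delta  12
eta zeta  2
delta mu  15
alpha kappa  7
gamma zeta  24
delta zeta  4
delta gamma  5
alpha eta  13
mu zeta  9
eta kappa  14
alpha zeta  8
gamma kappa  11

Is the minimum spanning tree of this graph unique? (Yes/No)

Yes

Kruskal's algorithm — process edges by increasing weight (ties by edge label):
eta zeta (2): add — endpoints in different components.
kappa zeta (3): add — endpoints in different components.
delta zeta (4): add — endpoints in different components.
delta gamma (5): add — endpoints in different components.
alpha kappa (7): add — endpoints in different components.
alpha zeta (8): skip — alpha and zeta already connected.
mu zeta (9): add — endpoints in different components.
Every non-tree edge has weight strictly greater than the heaviest edge on the tree path between its endpoints, so the MST is unique.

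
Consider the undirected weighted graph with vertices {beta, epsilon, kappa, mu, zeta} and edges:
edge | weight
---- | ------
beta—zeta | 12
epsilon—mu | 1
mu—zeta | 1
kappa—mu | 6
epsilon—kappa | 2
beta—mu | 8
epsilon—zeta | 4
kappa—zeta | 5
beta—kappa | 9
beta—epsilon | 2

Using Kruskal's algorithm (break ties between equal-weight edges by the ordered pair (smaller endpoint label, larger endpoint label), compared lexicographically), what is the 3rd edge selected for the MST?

beta-epsilon

Kruskal: consider edges lightest-first.
epsilon—mu (1): add — endpoints in different components.
mu—zeta (1): add — endpoints in different components.
beta—epsilon (2): add — endpoints in different components.
epsilon—kappa (2): add — endpoints in different components.
The 3rd edge added is beta—epsilon.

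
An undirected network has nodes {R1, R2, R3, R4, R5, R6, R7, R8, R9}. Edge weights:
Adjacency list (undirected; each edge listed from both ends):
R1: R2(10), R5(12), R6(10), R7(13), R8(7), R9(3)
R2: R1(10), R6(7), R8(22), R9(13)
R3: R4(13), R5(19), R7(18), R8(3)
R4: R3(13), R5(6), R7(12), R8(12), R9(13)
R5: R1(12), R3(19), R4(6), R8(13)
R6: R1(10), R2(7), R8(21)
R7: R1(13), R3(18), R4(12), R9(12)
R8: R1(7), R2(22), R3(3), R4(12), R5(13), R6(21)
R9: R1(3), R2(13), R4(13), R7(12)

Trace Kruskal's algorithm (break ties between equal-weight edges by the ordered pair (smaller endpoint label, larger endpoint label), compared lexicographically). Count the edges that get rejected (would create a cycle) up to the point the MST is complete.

Sort edges by weight, then run Kruskal:
R1—R9 (3): add — endpoints in different components.
R3—R8 (3): add — endpoints in different components.
R4—R5 (6): add — endpoints in different components.
R1—R8 (7): add — endpoints in different components.
R2—R6 (7): add — endpoints in different components.
R1—R2 (10): add — endpoints in different components.
R1—R6 (10): skip — R1 and R6 already connected.
R1—R5 (12): add — endpoints in different components.
R4—R7 (12): add — endpoints in different components.
Edges rejected before the tree was complete: 1.

1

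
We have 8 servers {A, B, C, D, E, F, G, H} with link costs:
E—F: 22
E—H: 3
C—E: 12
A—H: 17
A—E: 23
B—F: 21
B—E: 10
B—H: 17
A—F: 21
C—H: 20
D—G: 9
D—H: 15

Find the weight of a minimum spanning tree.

87

Kruskal: consider edges lightest-first.
E—H (3): add — endpoints in different components.
D—G (9): add — endpoints in different components.
B—E (10): add — endpoints in different components.
C—E (12): add — endpoints in different components.
D—H (15): add — endpoints in different components.
A—H (17): add — endpoints in different components.
B—H (17): skip — B and H already connected.
C—H (20): skip — C and H already connected.
A—F (21): add — endpoints in different components.
MST edges: E—H, D—G, B—E, C—E, D—H, A—H, A—F; total weight 3+9+10+12+15+17+21 = 87.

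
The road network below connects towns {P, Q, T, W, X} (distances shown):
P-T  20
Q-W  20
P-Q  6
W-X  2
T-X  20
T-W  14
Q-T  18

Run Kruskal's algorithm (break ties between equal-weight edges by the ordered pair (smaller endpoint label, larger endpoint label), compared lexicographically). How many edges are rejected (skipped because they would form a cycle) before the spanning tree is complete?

Kruskal: consider edges lightest-first.
W-X (2): add. Components now {W,X} {P} {T} {Q}
P-Q (6): add. Components now {W,X} {P,Q} {T}
T-W (14): add. Components now {T,W,X} {P,Q}
Q-T (18): add. Components now {P,Q,T,W,X}
Edges rejected before the tree was complete: 0.

0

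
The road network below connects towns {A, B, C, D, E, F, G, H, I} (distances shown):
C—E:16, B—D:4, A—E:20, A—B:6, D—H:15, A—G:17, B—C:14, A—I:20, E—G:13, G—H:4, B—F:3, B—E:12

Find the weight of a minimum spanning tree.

76

Kruskal's algorithm — process edges by increasing weight (ties by edge label):
B—F (3): add — endpoints in different components.
B—D (4): add — endpoints in different components.
G—H (4): add — endpoints in different components.
A—B (6): add — endpoints in different components.
B—E (12): add — endpoints in different components.
E—G (13): add — endpoints in different components.
B—C (14): add — endpoints in different components.
D—H (15): skip — D and H already connected.
C—E (16): skip — C and E already connected.
A—G (17): skip — A and G already connected.
A—E (20): skip — A and E already connected.
A—I (20): add — endpoints in different components.
MST edges: B—F, B—D, G—H, A—B, B—E, E—G, B—C, A—I; total weight 3+4+4+6+12+13+14+20 = 76.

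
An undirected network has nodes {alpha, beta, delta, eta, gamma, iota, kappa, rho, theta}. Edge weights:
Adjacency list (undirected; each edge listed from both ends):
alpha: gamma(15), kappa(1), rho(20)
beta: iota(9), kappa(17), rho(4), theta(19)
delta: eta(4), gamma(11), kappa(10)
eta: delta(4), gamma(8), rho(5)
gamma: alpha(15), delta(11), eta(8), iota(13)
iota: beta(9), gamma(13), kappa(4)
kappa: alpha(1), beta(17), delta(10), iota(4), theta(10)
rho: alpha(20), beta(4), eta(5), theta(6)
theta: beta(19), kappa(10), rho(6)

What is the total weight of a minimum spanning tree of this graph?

41

Prim's algorithm from rho:
Step 1: cheapest edge leaving the tree is beta-rho (4); add beta.
Step 2: cheapest edge leaving the tree is eta-rho (5); add eta.
Step 3: cheapest edge leaving the tree is delta-eta (4); add delta.
Step 4: cheapest edge leaving the tree is rho-theta (6); add theta.
Step 5: cheapest edge leaving the tree is eta-gamma (8); add gamma.
Step 6: cheapest edge leaving the tree is beta-iota (9); add iota.
Step 7: cheapest edge leaving the tree is iota-kappa (4); add kappa.
Step 8: cheapest edge leaving the tree is alpha-kappa (1); add alpha.
MST edges: beta-rho, eta-rho, delta-eta, rho-theta, eta-gamma, beta-iota, iota-kappa, alpha-kappa; total weight 4+5+4+6+8+9+4+1 = 41.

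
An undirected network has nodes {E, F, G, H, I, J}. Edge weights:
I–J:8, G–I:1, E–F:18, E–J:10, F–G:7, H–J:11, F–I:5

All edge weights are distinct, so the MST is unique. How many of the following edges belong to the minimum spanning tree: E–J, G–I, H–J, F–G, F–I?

Sort edges by weight, then run Kruskal:
G–I (1): add. Components now {E} {F} {G,I} {H} {J}
F–I (5): add. Components now {E} {F,G,I} {H} {J}
F–G (7): skip — F and G already connected.
I–J (8): add. Components now {E} {F,G,I,J} {H}
E–J (10): add. Components now {E,F,G,I,J} {H}
H–J (11): add. Components now {E,F,G,H,I,J}
MST edge set: {G–I, F–I, I–J, E–J, H–J}.
Of the listed edges, {E–J, G–I, H–J, F–I} are in the MST → 4.

4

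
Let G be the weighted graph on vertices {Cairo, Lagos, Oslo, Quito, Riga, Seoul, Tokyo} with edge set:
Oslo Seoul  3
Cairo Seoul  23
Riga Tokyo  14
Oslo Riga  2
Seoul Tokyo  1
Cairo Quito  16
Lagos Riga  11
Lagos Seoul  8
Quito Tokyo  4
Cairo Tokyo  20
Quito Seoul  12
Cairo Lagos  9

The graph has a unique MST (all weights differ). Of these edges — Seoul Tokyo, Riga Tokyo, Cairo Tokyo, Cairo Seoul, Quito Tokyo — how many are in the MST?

Kruskal: consider edges lightest-first.
Seoul Tokyo (1): add. Components now {Quito} {Oslo} {Cairo} {Lagos} {Seoul,Tokyo} {Riga}
Oslo Riga (2): add. Components now {Quito} {Oslo,Riga} {Cairo} {Lagos} {Seoul,Tokyo}
Oslo Seoul (3): add. Components now {Quito} {Oslo,Riga,Seoul,Tokyo} {Cairo} {Lagos}
Quito Tokyo (4): add. Components now {Oslo,Quito,Riga,Seoul,Tokyo} {Cairo} {Lagos}
Lagos Seoul (8): add. Components now {Lagos,Oslo,Quito,Riga,Seoul,Tokyo} {Cairo}
Cairo Lagos (9): add. Components now {Cairo,Lagos,Oslo,Quito,Riga,Seoul,Tokyo}
MST edge set: {Seoul Tokyo, Oslo Riga, Oslo Seoul, Quito Tokyo, Lagos Seoul, Cairo Lagos}.
Of the listed edges, {Seoul Tokyo, Quito Tokyo} are in the MST → 2.

2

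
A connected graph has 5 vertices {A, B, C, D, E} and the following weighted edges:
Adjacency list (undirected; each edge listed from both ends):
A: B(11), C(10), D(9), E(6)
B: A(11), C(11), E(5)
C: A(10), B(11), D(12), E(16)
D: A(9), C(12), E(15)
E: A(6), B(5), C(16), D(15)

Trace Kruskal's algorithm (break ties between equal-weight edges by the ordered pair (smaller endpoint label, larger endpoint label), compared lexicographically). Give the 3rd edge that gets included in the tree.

A-D

Sort edges by weight, then run Kruskal:
B E (5): add. Components now {A} {B,E} {C} {D}
A E (6): add. Components now {A,B,E} {C} {D}
A D (9): add. Components now {A,B,D,E} {C}
A C (10): add. Components now {A,B,C,D,E}
The 3rd edge added is A D.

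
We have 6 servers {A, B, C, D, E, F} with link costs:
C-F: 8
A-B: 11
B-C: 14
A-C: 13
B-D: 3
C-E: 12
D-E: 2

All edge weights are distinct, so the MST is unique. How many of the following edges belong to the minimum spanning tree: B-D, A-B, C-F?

3

Kruskal: consider edges lightest-first.
D-E (2): add — endpoints in different components.
B-D (3): add — endpoints in different components.
C-F (8): add — endpoints in different components.
A-B (11): add — endpoints in different components.
C-E (12): add — endpoints in different components.
MST edge set: {D-E, B-D, C-F, A-B, C-E}.
Of the listed edges, {B-D, A-B, C-F} are in the MST → 3.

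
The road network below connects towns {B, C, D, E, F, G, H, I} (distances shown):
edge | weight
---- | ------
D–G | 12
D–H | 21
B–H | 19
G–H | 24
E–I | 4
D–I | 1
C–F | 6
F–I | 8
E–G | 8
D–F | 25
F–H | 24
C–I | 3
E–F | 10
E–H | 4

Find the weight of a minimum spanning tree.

Kruskal's algorithm — process edges by increasing weight (ties by edge label):
D–I (1): add — endpoints in different components.
C–I (3): add — endpoints in different components.
E–H (4): add — endpoints in different components.
E–I (4): add — endpoints in different components.
C–F (6): add — endpoints in different components.
E–G (8): add — endpoints in different components.
F–I (8): skip — F and I already connected.
E–F (10): skip — E and F already connected.
D–G (12): skip — D and G already connected.
B–H (19): add — endpoints in different components.
MST edges: D–I, C–I, E–H, E–I, C–F, E–G, B–H; total weight 1+3+4+4+6+8+19 = 45.

45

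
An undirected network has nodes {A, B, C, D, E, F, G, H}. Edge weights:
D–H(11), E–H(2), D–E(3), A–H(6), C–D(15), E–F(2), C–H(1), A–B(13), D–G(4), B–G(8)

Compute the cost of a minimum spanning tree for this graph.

26

Prim's algorithm from D:
Step 1: frontier [D–E 3, D–G 4, D–H 11, C–D 15] → take D–E (3); add E.
Step 2: frontier [D–G 4, D–H 11, C–D 15, E–F 2, E–H 2] → take E–F (2); add F.
Step 3: frontier [D–G 4, D–H 11, C–D 15, E–H 2] → take E–H (2); add H.
Step 4: frontier [D–G 4, C–D 15, C–H 1, A–H 6] → take C–H (1); add C.
Step 5: frontier [D–G 4, A–H 6] → take D–G (4); add G.
Step 6: frontier [B–G 8, A–H 6] → take A–H (6); add A.
Step 7: frontier [A–B 13, B–G 8] → take B–G (8); add B.
MST edges: D–E, E–F, E–H, C–H, D–G, A–H, B–G; total weight 3+2+2+1+4+6+8 = 26.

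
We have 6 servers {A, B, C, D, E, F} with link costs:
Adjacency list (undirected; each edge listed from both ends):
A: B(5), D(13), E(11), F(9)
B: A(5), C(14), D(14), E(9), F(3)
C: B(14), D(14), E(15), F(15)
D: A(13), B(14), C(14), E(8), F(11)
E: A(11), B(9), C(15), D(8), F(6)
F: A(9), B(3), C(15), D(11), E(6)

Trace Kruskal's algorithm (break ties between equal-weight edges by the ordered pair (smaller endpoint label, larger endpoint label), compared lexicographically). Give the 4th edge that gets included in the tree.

D-E

Sort edges by weight, then run Kruskal:
B-F (3): add — endpoints in different components.
A-B (5): add — endpoints in different components.
E-F (6): add — endpoints in different components.
D-E (8): add — endpoints in different components.
A-F (9): skip — A and F already connected.
B-E (9): skip — B and E already connected.
A-E (11): skip — A and E already connected.
D-F (11): skip — D and F already connected.
A-D (13): skip — A and D already connected.
B-C (14): add — endpoints in different components.
The 4th edge added is D-E.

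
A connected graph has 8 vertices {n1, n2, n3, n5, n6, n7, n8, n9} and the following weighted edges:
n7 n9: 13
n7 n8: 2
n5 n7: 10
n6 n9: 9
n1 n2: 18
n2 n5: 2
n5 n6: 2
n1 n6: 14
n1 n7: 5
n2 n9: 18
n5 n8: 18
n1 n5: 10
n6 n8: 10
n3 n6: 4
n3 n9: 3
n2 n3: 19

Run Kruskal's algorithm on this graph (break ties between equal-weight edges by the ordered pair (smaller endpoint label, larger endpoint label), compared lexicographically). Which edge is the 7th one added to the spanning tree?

Kruskal's algorithm — process edges by increasing weight (ties by edge label):
n2 n5 (2): add — endpoints in different components.
n5 n6 (2): add — endpoints in different components.
n7 n8 (2): add — endpoints in different components.
n3 n9 (3): add — endpoints in different components.
n3 n6 (4): add — endpoints in different components.
n1 n7 (5): add — endpoints in different components.
n6 n9 (9): skip — n6 and n9 already connected.
n1 n5 (10): add — endpoints in different components.
The 7th edge added is n1 n5.

n1-n5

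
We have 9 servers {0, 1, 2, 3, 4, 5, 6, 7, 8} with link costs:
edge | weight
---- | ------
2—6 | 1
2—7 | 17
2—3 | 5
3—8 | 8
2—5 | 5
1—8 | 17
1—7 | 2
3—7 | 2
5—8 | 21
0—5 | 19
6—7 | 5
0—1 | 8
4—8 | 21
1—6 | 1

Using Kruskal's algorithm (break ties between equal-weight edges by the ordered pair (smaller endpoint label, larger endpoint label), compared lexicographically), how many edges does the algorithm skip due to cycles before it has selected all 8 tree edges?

5

Kruskal: consider edges lightest-first.
1—6 (1): add — endpoints in different components.
2—6 (1): add — endpoints in different components.
1—7 (2): add — endpoints in different components.
3—7 (2): add — endpoints in different components.
2—3 (5): skip — 2 and 3 already connected.
2—5 (5): add — endpoints in different components.
6—7 (5): skip — 6 and 7 already connected.
0—1 (8): add — endpoints in different components.
3—8 (8): add — endpoints in different components.
1—8 (17): skip — 1 and 8 already connected.
2—7 (17): skip — 2 and 7 already connected.
0—5 (19): skip — 0 and 5 already connected.
4—8 (21): add — endpoints in different components.
Edges rejected before the tree was complete: 5.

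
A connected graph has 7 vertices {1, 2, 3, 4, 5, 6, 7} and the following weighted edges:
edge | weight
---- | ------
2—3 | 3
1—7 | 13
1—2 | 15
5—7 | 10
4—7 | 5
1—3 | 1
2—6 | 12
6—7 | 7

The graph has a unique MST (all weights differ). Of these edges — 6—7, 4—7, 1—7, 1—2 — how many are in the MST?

2

Kruskal's algorithm — process edges by increasing weight (ties by edge label):
1—3 (1): add. Components now {1,3} {2} {4} {5} {6} {7}
2—3 (3): add. Components now {1,2,3} {4} {5} {6} {7}
4—7 (5): add. Components now {1,2,3} {4,7} {5} {6}
6—7 (7): add. Components now {1,2,3} {4,6,7} {5}
5—7 (10): add. Components now {1,2,3} {4,5,6,7}
2—6 (12): add. Components now {1,2,3,4,5,6,7}
MST edge set: {1—3, 2—3, 4—7, 6—7, 5—7, 2—6}.
Of the listed edges, {6—7, 4—7} are in the MST → 2.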